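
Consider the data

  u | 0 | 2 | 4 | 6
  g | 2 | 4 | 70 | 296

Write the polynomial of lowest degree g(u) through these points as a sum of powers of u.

Build the Lagrange basis polynomials:
L_0(u) = (u - 2)(u - 4)(u - 6) / [-48] = -(1/48)u^3 + (1/4)u^2 - (11/12)u + 1
L_1(u) = u(u - 4)(u - 6) / [16] = (1/16)u^3 - (5/8)u^2 + (3/2)u
L_2(u) = u(u - 2)(u - 6) / [-16] = -(1/16)u^3 + (1/2)u^2 - (3/4)u
L_3(u) = u(u - 2)(u - 4) / [48] = (1/48)u^3 - (1/8)u^2 + (1/6)u
g(u) = 2·L_0 + 4·L_1 + 70·L_2 + 296·L_3
  2·L_0(u) = -(1/24)u^3 + (1/2)u^2 - (11/6)u + 2
  4·L_1(u) = (1/4)u^3 - (5/2)u^2 + 6u
  70·L_2(u) = -(35/8)u^3 + 35u^2 - (105/2)u
  296·L_3(u) = (37/6)u^3 - 37u^2 + (148/3)u
Adding term by term: 2u^3 - 4u^2 + u + 2

g(u) = 2u^3 - 4u^2 + u + 2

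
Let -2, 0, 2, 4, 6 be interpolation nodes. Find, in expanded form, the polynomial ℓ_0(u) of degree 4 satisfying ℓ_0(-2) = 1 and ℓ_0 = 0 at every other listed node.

ℓ_0(u) = (1/384)u^4 - (1/32)u^3 + (11/96)u^2 - (1/8)u

ℓ_0(u) = u(u - 2)(u - 4)(u - 6) / [(-2)·(-4)·(-6)·(-8)]
       = (u^4 - 12u^3 + 44u^2 - 48u) / (384)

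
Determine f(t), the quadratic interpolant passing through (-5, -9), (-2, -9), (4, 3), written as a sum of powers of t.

f(t) = (2/9)t^2 + (14/9)t - 61/9

Build the Lagrange basis polynomials:
L_0(t) = (t + 2)(t - 4) / [27] = (1/27)t^2 - (2/27)t - 8/27
L_1(t) = (t + 5)(t - 4) / [-18] = -(1/18)t^2 - (1/18)t + 10/9
L_2(t) = (t + 5)(t + 2) / [54] = (1/54)t^2 + (7/54)t + 5/27
f(t) = (-9)·L_0 + (-9)·L_1 + 3·L_2
  (-9)·L_0(t) = -(1/3)t^2 + (2/3)t + 8/3
  (-9)·L_1(t) = (1/2)t^2 + (1/2)t - 10
  3·L_2(t) = (1/18)t^2 + (7/18)t + 5/9
Adding term by term: (2/9)t^2 + (14/9)t - 61/9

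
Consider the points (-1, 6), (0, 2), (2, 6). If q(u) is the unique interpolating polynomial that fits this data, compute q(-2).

14

Using Newton's divided-difference form:
q[-1,0] = (2 - 6) / (0 - (-1)) = -4
q[0,2] = (6 - 2) / (2 - 0) = 2
q[-1,0,2] = (2 - (-4)) / (2 - (-1)) = 2
q(-2) = 6 + (-4)·(-1) + 2·(-1)·(-2) = 14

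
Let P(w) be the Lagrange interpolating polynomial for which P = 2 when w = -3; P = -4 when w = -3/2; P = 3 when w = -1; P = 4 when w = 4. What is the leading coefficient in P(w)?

The leading coefficient equals the top divided difference P[-3,-3/2,-1,4].
P[-3,-3/2] = (-4 - 2) / (-3/2 - (-3)) = -4
P[-3/2,-1] = (3 - (-4)) / (-1 - (-3/2)) = 14
P[-1,4] = (4 - 3) / (4 - (-1)) = 1/5
P[-3,-3/2,-1] = (14 - (-4)) / (-1 - (-3)) = 9
P[-3/2,-1,4] = (1/5 - 14) / (4 - (-3/2)) = -138/55
P[-3,-3/2,-1,4] = (-138/55 - 9) / (4 - (-3)) = -633/385

-633/385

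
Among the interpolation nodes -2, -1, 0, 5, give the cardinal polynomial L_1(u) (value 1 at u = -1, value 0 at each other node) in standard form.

L_1(u) = (u + 2)u(u - 5) / [(1)·(-1)·(-6)]
       = (u^3 - 3u^2 - 10u) / (6)

L_1(u) = (1/6)u^3 - (1/2)u^2 - (5/3)u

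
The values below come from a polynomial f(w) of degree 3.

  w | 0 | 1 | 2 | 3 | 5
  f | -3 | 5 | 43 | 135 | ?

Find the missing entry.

The 4 known values determine f uniquely (degree ≤ 3).
Evaluate each Lagrange basis at w = 5:
L_0(5) = (4)·(3)·(2)/[(-1)·(-2)·(-3)] = -4
L_1(5) = (5)·(3)·(2)/[(1)·(-1)·(-2)] = 15
L_2(5) = (5)·(4)·(2)/[(2)·(1)·(-1)] = -20
L_3(5) = (5)·(4)·(3)/[(3)·(2)·(1)] = 10
Sum: (-3)·(-4) + 5·(15) + 43·(-20) + 135·(10) = 577

577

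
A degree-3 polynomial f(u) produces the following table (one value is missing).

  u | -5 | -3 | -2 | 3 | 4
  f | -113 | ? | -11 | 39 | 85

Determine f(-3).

The 4 known values determine f uniquely (degree ≤ 3).
Evaluate each Lagrange basis at u = -3:
L_0(-3) = (-1)·(-6)·(-7)/[(-3)·(-8)·(-9)] = 7/36
L_1(-3) = (2)·(-6)·(-7)/[(3)·(-5)·(-6)] = 14/15
L_2(-3) = (2)·(-1)·(-7)/[(8)·(5)·(-1)] = -7/20
L_3(-3) = (2)·(-1)·(-6)/[(9)·(6)·(1)] = 2/9
Sum: (-113)·(7/36) + (-11)·(14/15) + 39·(-7/20) + 85·(2/9) = -27

-27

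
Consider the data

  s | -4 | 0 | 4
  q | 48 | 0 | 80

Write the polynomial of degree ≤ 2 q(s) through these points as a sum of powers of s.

L_0(s) = s(s - 4) / [32] = (1/32)s^2 - (1/8)s
L_1(s) = (s + 4)(s - 4) / [-16] = -(1/16)s^2 + 1
L_2(s) = (s + 4)s / [32] = (1/32)s^2 + (1/8)s
q(s) = 48·L_0 + 0·L_1 + 80·L_2
  48·L_0(s) = (3/2)s^2 - 6s
  0·L_1(s) = 0
  80·L_2(s) = (5/2)s^2 + 10s
Adding term by term: 4s^2 + 4s

q(s) = 4s^2 + 4s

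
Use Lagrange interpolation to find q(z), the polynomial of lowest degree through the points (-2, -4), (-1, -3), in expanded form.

Build the Lagrange basis polynomials:
L_0(z) = (z + 1) / [-1] = -z - 1
L_1(z) = (z + 2) / [1] = z + 2
q(z) = (-4)·L_0 + (-3)·L_1
  (-4)·L_0(z) = 4z + 4
  (-3)·L_1(z) = -3z - 6
Adding term by term: z - 2

q(z) = z - 2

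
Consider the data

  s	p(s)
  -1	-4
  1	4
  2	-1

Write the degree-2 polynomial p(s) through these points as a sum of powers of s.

p(s) = -3s^2 + 4s + 3

Build the Lagrange basis polynomials:
L_0(s) = (s - 1)(s - 2) / [6] = (1/6)s^2 - (1/2)s + 1/3
L_1(s) = (s + 1)(s - 2) / [-2] = -(1/2)s^2 + (1/2)s + 1
L_2(s) = (s + 1)(s - 1) / [3] = (1/3)s^2 - 1/3
p(s) = (-4)·L_0 + 4·L_1 + (-1)·L_2
  (-4)·L_0(s) = -(2/3)s^2 + 2s - 4/3
  4·L_1(s) = -2s^2 + 2s + 4
  (-1)·L_2(s) = -(1/3)s^2 + 1/3
Adding term by term: -3s^2 + 4s + 3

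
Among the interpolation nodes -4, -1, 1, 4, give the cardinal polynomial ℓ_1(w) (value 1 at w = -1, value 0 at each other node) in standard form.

ℓ_1(w) = (w + 4)(w - 1)(w - 4) / [(3)·(-2)·(-5)]
       = (w^3 - w^2 - 16w + 16) / (30)

ℓ_1(w) = (1/30)w^3 - (1/30)w^2 - (8/15)w + 8/15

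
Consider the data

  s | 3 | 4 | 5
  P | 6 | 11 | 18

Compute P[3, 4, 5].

1

P[3,4] = (11 - 6) / (4 - 3) = 5
P[4,5] = (18 - 11) / (5 - 4) = 7
P[3,4,5] = (7 - 5) / (5 - 3) = 1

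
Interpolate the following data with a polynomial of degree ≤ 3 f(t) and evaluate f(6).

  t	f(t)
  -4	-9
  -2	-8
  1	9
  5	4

-704/63

L_0(6) = (8)·(5)·(1)/[(-2)·(-5)·(-9)] = -4/9
L_1(6) = (10)·(5)·(1)/[(2)·(-3)·(-7)] = 25/21
L_2(6) = (10)·(8)·(1)/[(5)·(3)·(-4)] = -4/3
L_3(6) = (10)·(8)·(5)/[(9)·(7)·(4)] = 100/63
Sum: (-9)·(-4/9) + (-8)·(25/21) + 9·(-4/3) + 4·(100/63) = -704/63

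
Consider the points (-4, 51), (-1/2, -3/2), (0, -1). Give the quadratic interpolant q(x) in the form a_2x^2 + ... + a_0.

q(x) = 4x^2 + 3x - 1

Build the Lagrange basis polynomials:
L_0(x) = (x + 1/2)x / [14] = (1/14)x^2 + (1/28)x
L_1(x) = (x + 4)x / [-7/4] = -(4/7)x^2 - (16/7)x
L_2(x) = (x + 4)(x + 1/2) / [2] = (1/2)x^2 + (9/4)x + 1
q(x) = 51·L_0 + (-3/2)·L_1 + (-1)·L_2
  51·L_0(x) = (51/14)x^2 + (51/28)x
  (-3/2)·L_1(x) = (6/7)x^2 + (24/7)x
  (-1)·L_2(x) = -(1/2)x^2 - (9/4)x - 1
Adding term by term: 4x^2 + 3x - 1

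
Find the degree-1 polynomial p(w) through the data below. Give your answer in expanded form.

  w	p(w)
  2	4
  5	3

p(w) = -(1/3)w + 14/3

Build the Lagrange basis polynomials:
L_0(w) = (w - 5) / [-3] = -(1/3)w + 5/3
L_1(w) = (w - 2) / [3] = (1/3)w - 2/3
p(w) = 4·L_0 + 3·L_1
  4·L_0(w) = -(4/3)w + 20/3
  3·L_1(w) = w - 2
Adding term by term: -(1/3)w + 14/3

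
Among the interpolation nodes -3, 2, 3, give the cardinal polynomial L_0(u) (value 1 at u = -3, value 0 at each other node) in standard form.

L_0(u) = (1/30)u^2 - (1/6)u + 1/5

L_0(u) = (u - 2)(u - 3) / [(-5)·(-6)]
       = (u^2 - 5u + 6) / (30)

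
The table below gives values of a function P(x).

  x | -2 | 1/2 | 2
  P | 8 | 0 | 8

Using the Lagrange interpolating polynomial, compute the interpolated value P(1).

Evaluate each Lagrange basis at x = 1:
L_0(1) = (1/2)·(-1)/[(-5/2)·(-4)] = -1/20
L_1(1) = (3)·(-1)/[(5/2)·(-3/2)] = 4/5
L_2(1) = (3)·(1/2)/[(4)·(3/2)] = 1/4
Sum: 8·(-1/20) + 0 + 8·(1/4) = 8/5

8/5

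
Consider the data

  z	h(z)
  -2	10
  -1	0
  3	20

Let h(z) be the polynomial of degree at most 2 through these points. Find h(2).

6

Evaluate each Lagrange basis at z = 2:
L_0(2) = (3)·(-1)/[(-1)·(-5)] = -3/5
L_1(2) = (4)·(-1)/[(1)·(-4)] = 1
L_2(2) = (4)·(3)/[(5)·(4)] = 3/5
Sum: 10·(-3/5) + 0 + 20·(3/5) = 6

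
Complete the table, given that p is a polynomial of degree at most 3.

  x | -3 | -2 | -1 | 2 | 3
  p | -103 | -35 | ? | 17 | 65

The 4 known values determine p uniquely (degree ≤ 3).
Evaluate each Lagrange basis at x = -1:
L_0(-1) = (1)·(-3)·(-4)/[(-1)·(-5)·(-6)] = -2/5
L_1(-1) = (2)·(-3)·(-4)/[(1)·(-4)·(-5)] = 6/5
L_2(-1) = (2)·(1)·(-4)/[(5)·(4)·(-1)] = 2/5
L_3(-1) = (2)·(1)·(-3)/[(6)·(5)·(1)] = -1/5
Sum: (-103)·(-2/5) + (-35)·(6/5) + 17·(2/5) + 65·(-1/5) = -7

-7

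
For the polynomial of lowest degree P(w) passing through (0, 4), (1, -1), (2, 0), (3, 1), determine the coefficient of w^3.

-1

Build the Lagrange basis polynomials:
L_0(w) = (w - 1)(w - 2)(w - 3) / [-6] = -(1/6)w^3 + w^2 - (11/6)w + 1
L_1(w) = w(w - 2)(w - 3) / [2] = (1/2)w^3 - (5/2)w^2 + 3w
L_2(w) = w(w - 1)(w - 3) / [-2] = -(1/2)w^3 + 2w^2 - (3/2)w
L_3(w) = w(w - 1)(w - 2) / [6] = (1/6)w^3 - (1/2)w^2 + (1/3)w
P(w) = 4·L_0 + (-1)·L_1 + 0·L_2 + 1·L_3
Only the coefficient of w^3 is needed; take it from each L_i and combine:
4·(-1/6) + (-1)·(1/2) + 0·(-1/2) + 1·(1/6) = -1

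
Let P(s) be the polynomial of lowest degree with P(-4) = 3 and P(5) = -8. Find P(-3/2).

-1/18

Evaluate each Lagrange basis at s = -3/2:
L_0(-3/2) = (-13/2)/[(-9)] = 13/18
L_1(-3/2) = (5/2)/[(9)] = 5/18
Sum: 3·(13/18) + (-8)·(5/18) = -1/18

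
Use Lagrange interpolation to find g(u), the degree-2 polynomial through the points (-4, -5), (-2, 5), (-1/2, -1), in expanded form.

Build the Lagrange basis polynomials:
L_0(u) = (u + 2)(u + 1/2) / [7] = (1/7)u^2 + (5/14)u + 1/7
L_1(u) = (u + 4)(u + 1/2) / [-3] = -(1/3)u^2 - (3/2)u - 2/3
L_2(u) = (u + 4)(u + 2) / [21/4] = (4/21)u^2 + (8/7)u + 32/21
g(u) = (-5)·L_0 + 5·L_1 + (-1)·L_2
  (-5)·L_0(u) = -(5/7)u^2 - (25/14)u - 5/7
  5·L_1(u) = -(5/3)u^2 - (15/2)u - 10/3
  (-1)·L_2(u) = -(4/21)u^2 - (8/7)u - 32/21
Adding term by term: -(18/7)u^2 - (73/7)u - 39/7

g(u) = -(18/7)u^2 - (73/7)u - 39/7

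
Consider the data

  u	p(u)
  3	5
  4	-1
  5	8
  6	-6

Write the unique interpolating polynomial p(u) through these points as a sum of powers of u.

p(u) = -(19/3)u^3 + (167/2)u^2 - (2137/6)u + 493

L_0(u) = (u - 4)(u - 5)(u - 6) / [-6] = -(1/6)u^3 + (5/2)u^2 - (37/3)u + 20
L_1(u) = (u - 3)(u - 5)(u - 6) / [2] = (1/2)u^3 - 7u^2 + (63/2)u - 45
L_2(u) = (u - 3)(u - 4)(u - 6) / [-2] = -(1/2)u^3 + (13/2)u^2 - 27u + 36
L_3(u) = (u - 3)(u - 4)(u - 5) / [6] = (1/6)u^3 - 2u^2 + (47/6)u - 10
p(u) = 5·L_0 + (-1)·L_1 + 8·L_2 + (-6)·L_3
  5·L_0(u) = -(5/6)u^3 + (25/2)u^2 - (185/3)u + 100
  (-1)·L_1(u) = -(1/2)u^3 + 7u^2 - (63/2)u + 45
  8·L_2(u) = -4u^3 + 52u^2 - 216u + 288
  (-6)·L_3(u) = -u^3 + 12u^2 - 47u + 60
Adding term by term: -(19/3)u^3 + (167/2)u^2 - (2137/6)u + 493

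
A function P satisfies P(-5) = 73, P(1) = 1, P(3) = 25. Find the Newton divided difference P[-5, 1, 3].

P[-5,1] = (1 - 73) / (1 - (-5)) = -12
P[1,3] = (25 - 1) / (3 - 1) = 12
P[-5,1,3] = (12 - (-12)) / (3 - (-5)) = 3

3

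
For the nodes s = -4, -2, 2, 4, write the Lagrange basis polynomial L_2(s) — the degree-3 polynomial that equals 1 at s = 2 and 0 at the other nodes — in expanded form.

L_2(s) = (s + 4)(s + 2)(s - 4) / [(6)·(4)·(-2)]
       = (s^3 + 2s^2 - 16s - 32) / (-48)

L_2(s) = -(1/48)s^3 - (1/24)s^2 + (1/3)s + 2/3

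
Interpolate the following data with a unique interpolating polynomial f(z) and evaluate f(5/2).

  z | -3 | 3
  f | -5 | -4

-49/12

L_0(5/2) = (-1/2)/[(-6)] = 1/12
L_1(5/2) = (11/2)/[(6)] = 11/12
Sum: (-5)·(1/12) + (-4)·(11/12) = -49/12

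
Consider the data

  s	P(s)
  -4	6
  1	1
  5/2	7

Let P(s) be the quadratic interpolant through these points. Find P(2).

60/13

Evaluate each Lagrange basis at s = 2:
L_0(2) = (1)·(-1/2)/[(-5)·(-13/2)] = -1/65
L_1(2) = (6)·(-1/2)/[(5)·(-3/2)] = 2/5
L_2(2) = (6)·(1)/[(13/2)·(3/2)] = 8/13
Sum: 6·(-1/65) + 1·(2/5) + 7·(8/13) = 60/13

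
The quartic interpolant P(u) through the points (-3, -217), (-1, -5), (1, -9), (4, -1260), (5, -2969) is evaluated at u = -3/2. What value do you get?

-23/2

Using Newton's divided-difference form:
P[-3,-1] = (-5 - (-217)) / (-1 - (-3)) = 106
P[-1,1] = (-9 - (-5)) / (1 - (-1)) = -2
P[1,4] = (-1260 - (-9)) / (4 - 1) = -417
P[4,5] = (-2969 - (-1260)) / (5 - 4) = -1709
P[-3,-1,1] = (-2 - 106) / (1 - (-3)) = -27
P[-1,1,4] = (-417 - (-2)) / (4 - (-1)) = -83
P[1,4,5] = (-1709 - (-417)) / (5 - 1) = -323
P[-3,-1,1,4] = (-83 - (-27)) / (4 - (-3)) = -8
P[-1,1,4,5] = (-323 - (-83)) / (5 - (-1)) = -40
P[-3,-1,1,4,5] = (-40 - (-8)) / (5 - (-3)) = -4
P(-3/2) = -217 + 106·(3/2) + (-27)·(3/2)·(-1/2) + (-8)·(3/2)·(-1/2)·(-5/2) + (-4)·(3/2)·(-1/2)·(-5/2)·(-11/2) = -23/2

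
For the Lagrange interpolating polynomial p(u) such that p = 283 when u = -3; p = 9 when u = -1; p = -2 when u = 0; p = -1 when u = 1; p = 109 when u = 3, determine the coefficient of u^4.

Build the Lagrange basis polynomials:
L_0(u) = (u + 1)u(u - 1)(u - 3) / [144] = (1/144)u^4 - (1/48)u^3 - (1/144)u^2 + (1/48)u
L_1(u) = (u + 3)u(u - 1)(u - 3) / [-16] = -(1/16)u^4 + (1/16)u^3 + (9/16)u^2 - (9/16)u
L_2(u) = (u + 3)(u + 1)(u - 1)(u - 3) / [9] = (1/9)u^4 - (10/9)u^2 + 1
L_3(u) = (u + 3)(u + 1)u(u - 3) / [-16] = -(1/16)u^4 - (1/16)u^3 + (9/16)u^2 + (9/16)u
L_4(u) = (u + 3)(u + 1)u(u - 1) / [144] = (1/144)u^4 + (1/48)u^3 - (1/144)u^2 - (1/48)u
p(u) = 283·L_0 + 9·L_1 + (-2)·L_2 + (-1)·L_3 + 109·L_4
Only the coefficient of u^4 is needed; take it from each L_i and combine:
283·(1/144) + 9·(-1/16) + (-2)·(1/9) + (-1)·(-1/16) + 109·(1/144) = 2

2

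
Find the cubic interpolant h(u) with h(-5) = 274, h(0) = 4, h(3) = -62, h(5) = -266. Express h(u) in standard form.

Newton's divided differences:
h[-5,0] = (4 - 274) / (0 - (-5)) = -54
h[0,3] = (-62 - 4) / (3 - 0) = -22
h[3,5] = (-266 - (-62)) / (5 - 3) = -102
h[-5,0,3] = (-22 - (-54)) / (3 - (-5)) = 4
h[0,3,5] = (-102 - (-22)) / (5 - 0) = -16
h[-5,0,3,5] = (-16 - 4) / (5 - (-5)) = -2
h(u) = 274 + (-54)·(u + 5) + 4·(u + 5)u + (-2)·(u + 5)u(u - 3)
Expanding: h(u) = -2u^3 - 4u + 4

h(u) = -2u^3 - 4u + 4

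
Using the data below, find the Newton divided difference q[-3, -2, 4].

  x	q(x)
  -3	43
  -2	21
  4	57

4

q[-3,-2] = (21 - 43) / (-2 - (-3)) = -22
q[-2,4] = (57 - 21) / (4 - (-2)) = 6
q[-3,-2,4] = (6 - (-22)) / (4 - (-3)) = 4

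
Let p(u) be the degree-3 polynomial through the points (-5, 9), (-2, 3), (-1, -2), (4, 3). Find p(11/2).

911/32

Using Newton's divided-difference form:
p[-5,-2] = (3 - 9) / (-2 - (-5)) = -2
p[-2,-1] = (-2 - 3) / (-1 - (-2)) = -5
p[-1,4] = (3 - (-2)) / (4 - (-1)) = 1
p[-5,-2,-1] = (-5 - (-2)) / (-1 - (-5)) = -3/4
p[-2,-1,4] = (1 - (-5)) / (4 - (-2)) = 1
p[-5,-2,-1,4] = (1 - (-3/4)) / (4 - (-5)) = 7/36
p(11/2) = 9 + (-2)·(21/2) + (-3/4)·(21/2)·(15/2) + (7/36)·(21/2)·(15/2)·(13/2) = 911/32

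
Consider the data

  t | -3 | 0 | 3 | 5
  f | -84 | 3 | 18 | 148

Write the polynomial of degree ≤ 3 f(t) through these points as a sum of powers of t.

Build the Lagrange basis polynomials:
L_0(t) = t(t - 3)(t - 5) / [-144] = -(1/144)t^3 + (1/18)t^2 - (5/48)t
L_1(t) = (t + 3)(t - 3)(t - 5) / [45] = (1/45)t^3 - (1/9)t^2 - (1/5)t + 1
L_2(t) = (t + 3)t(t - 5) / [-36] = -(1/36)t^3 + (1/18)t^2 + (5/12)t
L_3(t) = (t + 3)t(t - 3) / [80] = (1/80)t^3 - (9/80)t
f(t) = (-84)·L_0 + 3·L_1 + 18·L_2 + 148·L_3
  (-84)·L_0(t) = (7/12)t^3 - (14/3)t^2 + (35/4)t
  3·L_1(t) = (1/15)t^3 - (1/3)t^2 - (3/5)t + 3
  18·L_2(t) = -(1/2)t^3 + t^2 + (15/2)t
  148·L_3(t) = (37/20)t^3 - (333/20)t
Adding term by term: 2t^3 - 4t^2 - t + 3

f(t) = 2t^3 - 4t^2 - t + 3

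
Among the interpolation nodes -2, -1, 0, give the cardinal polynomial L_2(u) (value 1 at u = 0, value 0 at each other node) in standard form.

L_2(u) = (u + 2)(u + 1) / [(2)·(1)]
       = (u^2 + 3u + 2) / (2)

L_2(u) = (1/2)u^2 + (3/2)u + 1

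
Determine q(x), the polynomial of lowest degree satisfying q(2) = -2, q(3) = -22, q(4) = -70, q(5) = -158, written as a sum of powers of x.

q(x) = -2x^3 + 4x^2 - 2x + 2

Newton's divided differences:
q[2,3] = (-22 - (-2)) / (3 - 2) = -20
q[3,4] = (-70 - (-22)) / (4 - 3) = -48
q[4,5] = (-158 - (-70)) / (5 - 4) = -88
q[2,3,4] = (-48 - (-20)) / (4 - 2) = -14
q[3,4,5] = (-88 - (-48)) / (5 - 3) = -20
q[2,3,4,5] = (-20 - (-14)) / (5 - 2) = -2
q(x) = -2 + (-20)·(x - 2) + (-14)·(x - 2)(x - 3) + (-2)·(x - 2)(x - 3)(x - 4)
Expanding: q(x) = -2x^3 + 4x^2 - 2x + 2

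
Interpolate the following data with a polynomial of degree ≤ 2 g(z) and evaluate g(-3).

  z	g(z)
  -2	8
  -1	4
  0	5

Using Newton's divided-difference form:
g[-2,-1] = (4 - 8) / (-1 - (-2)) = -4
g[-1,0] = (5 - 4) / (0 - (-1)) = 1
g[-2,-1,0] = (1 - (-4)) / (0 - (-2)) = 5/2
g(-3) = 8 + (-4)·(-1) + (5/2)·(-1)·(-2) = 17

17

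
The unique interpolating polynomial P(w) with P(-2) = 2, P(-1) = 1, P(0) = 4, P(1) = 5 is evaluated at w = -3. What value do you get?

L_0(-3) = (-2)·(-3)·(-4)/[(-1)·(-2)·(-3)] = 4
L_1(-3) = (-1)·(-3)·(-4)/[(1)·(-1)·(-2)] = -6
L_2(-3) = (-1)·(-2)·(-4)/[(2)·(1)·(-1)] = 4
L_3(-3) = (-1)·(-2)·(-3)/[(3)·(2)·(1)] = -1
Sum: 2·(4) + 1·(-6) + 4·(4) + 5·(-1) = 13

13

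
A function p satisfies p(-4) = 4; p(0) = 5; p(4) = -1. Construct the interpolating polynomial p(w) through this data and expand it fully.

L_0(w) = w(w - 4) / [32] = (1/32)w^2 - (1/8)w
L_1(w) = (w + 4)(w - 4) / [-16] = -(1/16)w^2 + 1
L_2(w) = (w + 4)w / [32] = (1/32)w^2 + (1/8)w
p(w) = 4·L_0 + 5·L_1 + (-1)·L_2
  4·L_0(w) = (1/8)w^2 - (1/2)w
  5·L_1(w) = -(5/16)w^2 + 5
  (-1)·L_2(w) = -(1/32)w^2 - (1/8)w
Adding term by term: -(7/32)w^2 - (5/8)w + 5

p(w) = -(7/32)w^2 - (5/8)w + 5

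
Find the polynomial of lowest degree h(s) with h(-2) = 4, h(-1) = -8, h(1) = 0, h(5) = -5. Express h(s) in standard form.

h(s) = -(149/168)s^3 + (299/84)s^2 + (821/168)s - 635/84

Newton's divided differences:
h[-2,-1] = (-8 - 4) / (-1 - (-2)) = -12
h[-1,1] = (0 - (-8)) / (1 - (-1)) = 4
h[1,5] = (-5 - 0) / (5 - 1) = -5/4
h[-2,-1,1] = (4 - (-12)) / (1 - (-2)) = 16/3
h[-1,1,5] = (-5/4 - 4) / (5 - (-1)) = -7/8
h[-2,-1,1,5] = (-7/8 - 16/3) / (5 - (-2)) = -149/168
h(s) = 4 + (-12)·(s + 2) + (16/3)·(s + 2)(s + 1) + (-149/168)·(s + 2)(s + 1)(s - 1)
Expanding: h(s) = -(149/168)s^3 + (299/84)s^2 + (821/168)s - 635/84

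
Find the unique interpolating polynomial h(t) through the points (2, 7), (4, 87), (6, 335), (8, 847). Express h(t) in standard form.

h(t) = 2t^3 - 3t^2 + 2t - 1

Build the Lagrange basis polynomials:
L_0(t) = (t - 4)(t - 6)(t - 8) / [-48] = -(1/48)t^3 + (3/8)t^2 - (13/6)t + 4
L_1(t) = (t - 2)(t - 6)(t - 8) / [16] = (1/16)t^3 - t^2 + (19/4)t - 6
L_2(t) = (t - 2)(t - 4)(t - 8) / [-16] = -(1/16)t^3 + (7/8)t^2 - (7/2)t + 4
L_3(t) = (t - 2)(t - 4)(t - 6) / [48] = (1/48)t^3 - (1/4)t^2 + (11/12)t - 1
h(t) = 7·L_0 + 87·L_1 + 335·L_2 + 847·L_3
  7·L_0(t) = -(7/48)t^3 + (21/8)t^2 - (91/6)t + 28
  87·L_1(t) = (87/16)t^3 - 87t^2 + (1653/4)t - 522
  335·L_2(t) = -(335/16)t^3 + (2345/8)t^2 - (2345/2)t + 1340
  847·L_3(t) = (847/48)t^3 - (847/4)t^2 + (9317/12)t - 847
Adding term by term: 2t^3 - 3t^2 + 2t - 1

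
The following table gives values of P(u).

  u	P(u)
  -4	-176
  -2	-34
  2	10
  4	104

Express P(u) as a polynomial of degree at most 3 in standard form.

Newton's divided differences:
P[-4,-2] = (-34 - (-176)) / (-2 - (-4)) = 71
P[-2,2] = (10 - (-34)) / (2 - (-2)) = 11
P[2,4] = (104 - 10) / (4 - 2) = 47
P[-4,-2,2] = (11 - 71) / (2 - (-4)) = -10
P[-2,2,4] = (47 - 11) / (4 - (-2)) = 6
P[-4,-2,2,4] = (6 - (-10)) / (4 - (-4)) = 2
P(u) = -176 + 71·(u + 4) + (-10)·(u + 4)(u + 2) + 2·(u + 4)(u + 2)(u - 2)
Expanding: P(u) = 2u^3 - 2u^2 + 3u - 4

P(u) = 2u^3 - 2u^2 + 3u - 4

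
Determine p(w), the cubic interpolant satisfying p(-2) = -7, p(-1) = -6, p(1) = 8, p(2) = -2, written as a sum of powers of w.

L_0(w) = (w + 1)(w - 1)(w - 2) / [-12] = -(1/12)w^3 + (1/6)w^2 + (1/12)w - 1/6
L_1(w) = (w + 2)(w - 1)(w - 2) / [6] = (1/6)w^3 - (1/6)w^2 - (2/3)w + 2/3
L_2(w) = (w + 2)(w + 1)(w - 2) / [-6] = -(1/6)w^3 - (1/6)w^2 + (2/3)w + 2/3
L_3(w) = (w + 2)(w + 1)(w - 1) / [12] = (1/12)w^3 + (1/6)w^2 - (1/12)w - 1/6
p(w) = (-7)·L_0 + (-6)·L_1 + 8·L_2 + (-2)·L_3
  (-7)·L_0(w) = (7/12)w^3 - (7/6)w^2 - (7/12)w + 7/6
  (-6)·L_1(w) = -w^3 + w^2 + 4w - 4
  8·L_2(w) = -(4/3)w^3 - (4/3)w^2 + (16/3)w + 16/3
  (-2)·L_3(w) = -(1/6)w^3 - (1/3)w^2 + (1/6)w + 1/3
Adding term by term: -(23/12)w^3 - (11/6)w^2 + (107/12)w + 17/6

p(w) = -(23/12)w^3 - (11/6)w^2 + (107/12)w + 17/6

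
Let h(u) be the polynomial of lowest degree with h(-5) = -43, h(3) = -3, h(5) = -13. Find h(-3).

L_0(-3) = (-6)·(-8)/[(-8)·(-10)] = 3/5
L_1(-3) = (2)·(-8)/[(8)·(-2)] = 1
L_2(-3) = (2)·(-6)/[(10)·(2)] = -3/5
Sum: (-43)·(3/5) + (-3)·(1) + (-13)·(-3/5) = -21

-21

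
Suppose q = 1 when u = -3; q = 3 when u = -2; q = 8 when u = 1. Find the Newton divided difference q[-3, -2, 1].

q[-3,-2] = (3 - 1) / (-2 - (-3)) = 2
q[-2,1] = (8 - 3) / (1 - (-2)) = 5/3
q[-3,-2,1] = (5/3 - 2) / (1 - (-3)) = -1/12

-1/12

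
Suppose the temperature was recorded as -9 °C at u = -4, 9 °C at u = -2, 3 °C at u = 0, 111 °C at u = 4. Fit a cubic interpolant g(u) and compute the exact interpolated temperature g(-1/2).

33/8

Using Newton's divided-difference form:
g[-4,-2] = (9 - (-9)) / (-2 - (-4)) = 9
g[-2,0] = (3 - 9) / (0 - (-2)) = -3
g[0,4] = (111 - 3) / (4 - 0) = 27
g[-4,-2,0] = (-3 - 9) / (0 - (-4)) = -3
g[-2,0,4] = (27 - (-3)) / (4 - (-2)) = 5
g[-4,-2,0,4] = (5 - (-3)) / (4 - (-4)) = 1
g(-1/2) = -9 + 9·(7/2) + (-3)·(7/2)·(3/2) + 1·(7/2)·(3/2)·(-1/2) = 33/8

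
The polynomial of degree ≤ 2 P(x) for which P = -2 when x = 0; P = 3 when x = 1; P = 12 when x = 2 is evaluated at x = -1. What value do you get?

Evaluate each Lagrange basis at x = -1:
L_0(-1) = (-2)·(-3)/[(-1)·(-2)] = 3
L_1(-1) = (-1)·(-3)/[(1)·(-1)] = -3
L_2(-1) = (-1)·(-2)/[(2)·(1)] = 1
Sum: (-2)·(3) + 3·(-3) + 12·(1) = -3

-3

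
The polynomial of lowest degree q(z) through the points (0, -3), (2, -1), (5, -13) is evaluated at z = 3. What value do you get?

Using Newton's divided-difference form:
q[0,2] = (-1 - (-3)) / (2 - 0) = 1
q[2,5] = (-13 - (-1)) / (5 - 2) = -4
q[0,2,5] = (-4 - 1) / (5 - 0) = -1
q(3) = -3 + 1·(3) + (-1)·(3)·(1) = -3

-3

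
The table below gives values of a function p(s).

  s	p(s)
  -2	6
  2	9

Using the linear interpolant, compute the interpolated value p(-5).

Evaluate each Lagrange basis at s = -5:
L_0(-5) = (-7)/[(-4)] = 7/4
L_1(-5) = (-3)/[(4)] = -3/4
Sum: 6·(7/4) + 9·(-3/4) = 15/4

15/4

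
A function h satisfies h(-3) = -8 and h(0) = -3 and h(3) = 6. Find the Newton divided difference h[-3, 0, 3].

h[-3,0] = (-3 - (-8)) / (0 - (-3)) = 5/3
h[0,3] = (6 - (-3)) / (3 - 0) = 3
h[-3,0,3] = (3 - 5/3) / (3 - (-3)) = 2/9

2/9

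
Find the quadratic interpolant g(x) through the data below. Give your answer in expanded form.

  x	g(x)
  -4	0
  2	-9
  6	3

g(x) = (9/20)x^2 - (3/5)x - 48/5

Build the Lagrange basis polynomials:
L_0(x) = (x - 2)(x - 6) / [60] = (1/60)x^2 - (2/15)x + 1/5
L_1(x) = (x + 4)(x - 6) / [-24] = -(1/24)x^2 + (1/12)x + 1
L_2(x) = (x + 4)(x - 2) / [40] = (1/40)x^2 + (1/20)x - 1/5
g(x) = 0·L_0 + (-9)·L_1 + 3·L_2
  0·L_0(x) = 0
  (-9)·L_1(x) = (3/8)x^2 - (3/4)x - 9
  3·L_2(x) = (3/40)x^2 + (3/20)x - 3/5
Adding term by term: (9/20)x^2 - (3/5)x - 48/5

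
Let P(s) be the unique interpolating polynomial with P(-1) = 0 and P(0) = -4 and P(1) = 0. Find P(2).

12

Evaluate each Lagrange basis at s = 2:
L_0(2) = (2)·(1)/[(-1)·(-2)] = 1
L_1(2) = (3)·(1)/[(1)·(-1)] = -3
L_2(2) = (3)·(2)/[(2)·(1)] = 3
Sum: 0 + (-4)·(-3) + 0 = 12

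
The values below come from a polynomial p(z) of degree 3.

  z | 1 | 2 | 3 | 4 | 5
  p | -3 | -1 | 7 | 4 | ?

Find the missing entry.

The 4 known values determine p uniquely (degree ≤ 3).
Evaluate each Lagrange basis at z = 5:
L_0(5) = (3)·(2)·(1)/[(-1)·(-2)·(-3)] = -1
L_1(5) = (4)·(2)·(1)/[(1)·(-1)·(-2)] = 4
L_2(5) = (4)·(3)·(1)/[(2)·(1)·(-1)] = -6
L_3(5) = (4)·(3)·(2)/[(3)·(2)·(1)] = 4
Sum: (-3)·(-1) + (-1)·(4) + 7·(-6) + 4·(4) = -27

-27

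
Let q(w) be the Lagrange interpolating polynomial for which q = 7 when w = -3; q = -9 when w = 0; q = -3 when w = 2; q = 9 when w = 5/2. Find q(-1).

L_0(-1) = (-1)·(-3)·(-7/2)/[(-3)·(-5)·(-11/2)] = 7/55
L_1(-1) = (2)·(-3)·(-7/2)/[(3)·(-2)·(-5/2)] = 7/5
L_2(-1) = (2)·(-1)·(-7/2)/[(5)·(2)·(-1/2)] = -7/5
L_3(-1) = (2)·(-1)·(-3)/[(11/2)·(5/2)·(1/2)] = 48/55
Sum: 7·(7/55) + (-9)·(7/5) + (-3)·(-7/5) + 9·(48/55) = 19/55

19/55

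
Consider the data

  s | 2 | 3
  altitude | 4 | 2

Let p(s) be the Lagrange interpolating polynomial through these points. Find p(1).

6

Evaluate each Lagrange basis at s = 1:
L_0(1) = (-2)/[(-1)] = 2
L_1(1) = (-1)/[(1)] = -1
Sum: 4·(2) + 2·(-1) = 6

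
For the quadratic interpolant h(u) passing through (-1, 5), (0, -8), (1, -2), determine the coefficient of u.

Build the Lagrange basis polynomials:
L_0(u) = u(u - 1) / [2] = (1/2)u^2 - (1/2)u
L_1(u) = (u + 1)(u - 1) / [-1] = -u^2 + 1
L_2(u) = (u + 1)u / [2] = (1/2)u^2 + (1/2)u
h(u) = 5·L_0 + (-8)·L_1 + (-2)·L_2
Only the coefficient of u is needed; take it from each L_i and combine:
5·(-1/2) + (-8)·(0) + (-2)·(1/2) = -7/2

-7/2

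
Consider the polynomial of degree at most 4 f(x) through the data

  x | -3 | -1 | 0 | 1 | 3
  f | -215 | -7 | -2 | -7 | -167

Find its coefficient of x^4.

-2

The leading coefficient equals the top divided difference f[-3,-1,0,1,3].
f[-3,-1] = (-7 - (-215)) / (-1 - (-3)) = 104
f[-1,0] = (-2 - (-7)) / (0 - (-1)) = 5
f[0,1] = (-7 - (-2)) / (1 - 0) = -5
f[1,3] = (-167 - (-7)) / (3 - 1) = -80
f[-3,-1,0] = (5 - 104) / (0 - (-3)) = -33
f[-1,0,1] = (-5 - 5) / (1 - (-1)) = -5
f[0,1,3] = (-80 - (-5)) / (3 - 0) = -25
f[-3,-1,0,1] = (-5 - (-33)) / (1 - (-3)) = 7
f[-1,0,1,3] = (-25 - (-5)) / (3 - (-1)) = -5
f[-3,-1,0,1,3] = (-5 - 7) / (3 - (-3)) = -2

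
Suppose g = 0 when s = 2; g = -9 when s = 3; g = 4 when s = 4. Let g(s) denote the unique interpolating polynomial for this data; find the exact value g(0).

84

Using Newton's divided-difference form:
g[2,3] = (-9 - 0) / (3 - 2) = -9
g[3,4] = (4 - (-9)) / (4 - 3) = 13
g[2,3,4] = (13 - (-9)) / (4 - 2) = 11
g(0) = 0 + (-9)·(-2) + 11·(-2)·(-3) = 84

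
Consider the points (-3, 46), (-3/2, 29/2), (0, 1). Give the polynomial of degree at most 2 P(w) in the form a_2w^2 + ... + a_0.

Newton's divided differences:
P[-3,-3/2] = (29/2 - 46) / (-3/2 - (-3)) = -21
P[-3/2,0] = (1 - 29/2) / (0 - (-3/2)) = -9
P[-3,-3/2,0] = (-9 - (-21)) / (0 - (-3)) = 4
P(w) = 46 + (-21)·(w + 3) + 4·(w + 3)(w + 3/2)
Expanding: P(w) = 4w^2 - 3w + 1

P(w) = 4w^2 - 3w + 1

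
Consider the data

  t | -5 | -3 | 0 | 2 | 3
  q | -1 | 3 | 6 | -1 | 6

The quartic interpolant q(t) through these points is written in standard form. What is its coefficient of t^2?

-53/48

Build the Lagrange basis polynomials:
L_0(t) = (t + 3)t(t - 2)(t - 3) / [560] = (1/560)t^4 - (1/280)t^3 - (9/560)t^2 + (9/280)t
L_1(t) = (t + 5)t(t - 2)(t - 3) / [-180] = -(1/180)t^4 + (19/180)t^2 - (1/6)t
L_2(t) = (t + 5)(t + 3)(t - 2)(t - 3) / [90] = (1/90)t^4 + (1/30)t^3 - (19/90)t^2 - (3/10)t + 1
L_3(t) = (t + 5)(t + 3)t(t - 3) / [-70] = -(1/70)t^4 - (1/14)t^3 + (9/70)t^2 + (9/14)t
L_4(t) = (t + 5)(t + 3)t(t - 2) / [144] = (1/144)t^4 + (1/24)t^3 - (1/144)t^2 - (5/24)t
q(t) = (-1)·L_0 + 3·L_1 + 6·L_2 + (-1)·L_3 + 6·L_4
Only the coefficient of t^2 is needed; take it from each L_i and combine:
(-1)·(-9/560) + 3·(19/180) + 6·(-19/90) + (-1)·(9/70) + 6·(-1/144) = -53/48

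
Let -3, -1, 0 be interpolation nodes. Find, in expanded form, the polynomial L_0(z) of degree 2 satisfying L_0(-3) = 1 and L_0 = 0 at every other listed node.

L_0(z) = (1/6)z^2 + (1/6)z

L_0(z) = (z + 1)z / [(-2)·(-3)]
       = (z^2 + z) / (6)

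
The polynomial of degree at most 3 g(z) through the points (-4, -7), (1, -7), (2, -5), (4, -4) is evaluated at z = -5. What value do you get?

-5/8

Using Newton's divided-difference form:
g[-4,1] = (-7 - (-7)) / (1 - (-4)) = 0
g[1,2] = (-5 - (-7)) / (2 - 1) = 2
g[2,4] = (-4 - (-5)) / (4 - 2) = 1/2
g[-4,1,2] = (2 - 0) / (2 - (-4)) = 1/3
g[1,2,4] = (1/2 - 2) / (4 - 1) = -1/2
g[-4,1,2,4] = (-1/2 - 1/3) / (4 - (-4)) = -5/48
g(-5) = -7 + 0·(-1) + (1/3)·(-1)·(-6) + (-5/48)·(-1)·(-6)·(-7) = -5/8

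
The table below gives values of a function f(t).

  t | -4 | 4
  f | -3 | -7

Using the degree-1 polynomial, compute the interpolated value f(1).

-11/2

L_0(1) = (-3)/[(-8)] = 3/8
L_1(1) = (5)/[(8)] = 5/8
Sum: (-3)·(3/8) + (-7)·(5/8) = -11/2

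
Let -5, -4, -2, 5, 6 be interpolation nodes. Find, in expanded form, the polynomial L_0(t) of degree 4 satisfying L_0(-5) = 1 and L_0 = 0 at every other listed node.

L_0(t) = (1/330)t^4 - (1/66)t^3 - (14/165)t^2 + (46/165)t + 8/11

L_0(t) = (t + 4)(t + 2)(t - 5)(t - 6) / [(-1)·(-3)·(-10)·(-11)]
       = (t^4 - 5t^3 - 28t^2 + 92t + 240) / (330)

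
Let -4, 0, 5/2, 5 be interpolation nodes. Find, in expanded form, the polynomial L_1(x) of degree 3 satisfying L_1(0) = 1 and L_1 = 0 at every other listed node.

L_1(x) = (1/50)x^3 - (7/100)x^2 - (7/20)x + 1

L_1(x) = (x + 4)(x - 5/2)(x - 5) / [(4)·(-5/2)·(-5)]
       = (x^3 - (7/2)x^2 - (35/2)x + 50) / (50)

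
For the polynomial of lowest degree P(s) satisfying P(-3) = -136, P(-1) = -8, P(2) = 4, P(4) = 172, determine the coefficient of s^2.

Build the Lagrange basis polynomials:
L_0(s) = (s + 1)(s - 2)(s - 4) / [-70] = -(1/70)s^3 + (1/14)s^2 - (1/35)s - 4/35
L_1(s) = (s + 3)(s - 2)(s - 4) / [30] = (1/30)s^3 - (1/10)s^2 - (1/3)s + 4/5
L_2(s) = (s + 3)(s + 1)(s - 4) / [-30] = -(1/30)s^3 + (13/30)s + 2/5
L_3(s) = (s + 3)(s + 1)(s - 2) / [70] = (1/70)s^3 + (1/35)s^2 - (1/14)s - 3/35
P(s) = (-136)·L_0 + (-8)·L_1 + 4·L_2 + 172·L_3
Only the coefficient of s^2 is needed; take it from each L_i and combine:
(-136)·(1/14) + (-8)·(-1/10) + 4·(0) + 172·(1/35) = -4

-4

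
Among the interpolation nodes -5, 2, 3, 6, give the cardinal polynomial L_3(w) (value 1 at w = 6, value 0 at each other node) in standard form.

L_3(w) = (1/132)w^3 - (19/132)w + 5/22

L_3(w) = (w + 5)(w - 2)(w - 3) / [(11)·(4)·(3)]
       = (w^3 - 19w + 30) / (132)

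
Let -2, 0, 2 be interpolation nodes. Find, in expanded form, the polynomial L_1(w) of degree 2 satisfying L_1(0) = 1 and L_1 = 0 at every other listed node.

L_1(w) = -(1/4)w^2 + 1

L_1(w) = (w + 2)(w - 2) / [(2)·(-2)]
       = (w^2 - 4) / (-4)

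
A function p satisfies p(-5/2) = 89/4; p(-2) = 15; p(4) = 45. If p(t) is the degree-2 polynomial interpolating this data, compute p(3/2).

25/4

Using Newton's divided-difference form:
p[-5/2,-2] = (15 - 89/4) / (-2 - (-5/2)) = -29/2
p[-2,4] = (45 - 15) / (4 - (-2)) = 5
p[-5/2,-2,4] = (5 - (-29/2)) / (4 - (-5/2)) = 3
p(3/2) = 89/4 + (-29/2)·(4) + 3·(4)·(7/2) = 25/4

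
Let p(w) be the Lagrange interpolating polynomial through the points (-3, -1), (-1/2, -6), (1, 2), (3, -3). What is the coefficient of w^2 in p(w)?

23/168

Build the Lagrange basis polynomials:
L_0(w) = (w + 1/2)(w - 1)(w - 3) / [-60] = -(1/60)w^3 + (7/120)w^2 - (1/60)w - 1/40
L_1(w) = (w + 3)(w - 1)(w - 3) / [105/8] = (8/105)w^3 - (8/105)w^2 - (24/35)w + 24/35
L_2(w) = (w + 3)(w + 1/2)(w - 3) / [-12] = -(1/12)w^3 - (1/24)w^2 + (3/4)w + 3/8
L_3(w) = (w + 3)(w + 1/2)(w - 1) / [42] = (1/42)w^3 + (5/84)w^2 - (1/21)w - 1/28
p(w) = (-1)·L_0 + (-6)·L_1 + 2·L_2 + (-3)·L_3
Only the coefficient of w^2 is needed; take it from each L_i and combine:
(-1)·(7/120) + (-6)·(-8/105) + 2·(-1/24) + (-3)·(5/84) = 23/168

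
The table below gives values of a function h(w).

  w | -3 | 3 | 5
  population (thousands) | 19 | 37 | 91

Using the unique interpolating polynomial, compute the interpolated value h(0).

Using Newton's divided-difference form:
h[-3,3] = (37 - 19) / (3 - (-3)) = 3
h[3,5] = (91 - 37) / (5 - 3) = 27
h[-3,3,5] = (27 - 3) / (5 - (-3)) = 3
h(0) = 19 + 3·(3) + 3·(3)·(-3) = 1

1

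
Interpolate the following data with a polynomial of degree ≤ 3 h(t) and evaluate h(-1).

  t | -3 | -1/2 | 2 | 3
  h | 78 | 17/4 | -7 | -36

Evaluate each Lagrange basis at t = -1:
L_0(-1) = (-1/2)·(-3)·(-4)/[(-5/2)·(-5)·(-6)] = 2/25
L_1(-1) = (2)·(-3)·(-4)/[(5/2)·(-5/2)·(-7/2)] = 192/175
L_2(-1) = (2)·(-1/2)·(-4)/[(5)·(5/2)·(-1)] = -8/25
L_3(-1) = (2)·(-1/2)·(-3)/[(6)·(7/2)·(1)] = 1/7
Sum: 78·(2/25) + 17/4·(192/175) + (-7)·(-8/25) + (-36)·(1/7) = 8

8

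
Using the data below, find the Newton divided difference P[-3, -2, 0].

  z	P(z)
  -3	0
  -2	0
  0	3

P[-3,-2] = (0 - 0) / (-2 - (-3)) = 0
P[-2,0] = (3 - 0) / (0 - (-2)) = 3/2
P[-3,-2,0] = (3/2 - 0) / (0 - (-3)) = 1/2

1/2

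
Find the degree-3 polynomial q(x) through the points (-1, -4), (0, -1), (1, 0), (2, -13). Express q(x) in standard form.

L_0(x) = x(x - 1)(x - 2) / [-6] = -(1/6)x^3 + (1/2)x^2 - (1/3)x
L_1(x) = (x + 1)(x - 1)(x - 2) / [2] = (1/2)x^3 - x^2 - (1/2)x + 1
L_2(x) = (x + 1)x(x - 2) / [-2] = -(1/2)x^3 + (1/2)x^2 + x
L_3(x) = (x + 1)x(x - 1) / [6] = (1/6)x^3 - (1/6)x
q(x) = (-4)·L_0 + (-1)·L_1 + 0·L_2 + (-13)·L_3
  (-4)·L_0(x) = (2/3)x^3 - 2x^2 + (4/3)x
  (-1)·L_1(x) = -(1/2)x^3 + x^2 + (1/2)x - 1
  0·L_2(x) = 0
  (-13)·L_3(x) = -(13/6)x^3 + (13/6)x
Adding term by term: -2x^3 - x^2 + 4x - 1

q(x) = -2x^3 - x^2 + 4x - 1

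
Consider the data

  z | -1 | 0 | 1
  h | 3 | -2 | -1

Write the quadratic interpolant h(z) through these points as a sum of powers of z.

h(z) = 3z^2 - 2z - 2

Newton's divided differences:
h[-1,0] = (-2 - 3) / (0 - (-1)) = -5
h[0,1] = (-1 - (-2)) / (1 - 0) = 1
h[-1,0,1] = (1 - (-5)) / (1 - (-1)) = 3
h(z) = 3 + (-5)·(z + 1) + 3·(z + 1)z
Expanding: h(z) = 3z^2 - 2z - 2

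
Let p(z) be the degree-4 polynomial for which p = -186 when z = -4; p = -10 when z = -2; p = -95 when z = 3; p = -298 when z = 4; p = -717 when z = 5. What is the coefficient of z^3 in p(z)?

-1

Build the Lagrange basis polynomials:
L_0(z) = (z + 2)(z - 3)(z - 4)(z - 5) / [1008] = (1/1008)z^4 - (5/504)z^3 + (23/1008)z^2 + (17/504)z - 5/42
L_1(z) = (z + 4)(z - 3)(z - 4)(z - 5) / [-420] = -(1/420)z^4 + (2/105)z^3 + (1/420)z^2 - (32/105)z + 4/7
L_2(z) = (z + 4)(z + 2)(z - 4)(z - 5) / [70] = (1/70)z^4 - (3/70)z^3 - (13/35)z^2 + (24/35)z + 16/7
L_3(z) = (z + 4)(z + 2)(z - 3)(z - 5) / [-48] = -(1/48)z^4 + (1/24)z^3 + (25/48)z^2 - (13/24)z - 5/2
L_4(z) = (z + 4)(z + 2)(z - 3)(z - 4) / [126] = (1/126)z^4 - (1/126)z^3 - (11/63)z^2 + (8/63)z + 16/21
p(z) = (-186)·L_0 + (-10)·L_1 + (-95)·L_2 + (-298)·L_3 + (-717)·L_4
Only the coefficient of z^3 is needed; take it from each L_i and combine:
(-186)·(-5/504) + (-10)·(2/105) + (-95)·(-3/70) + (-298)·(1/24) + (-717)·(-1/126) = -1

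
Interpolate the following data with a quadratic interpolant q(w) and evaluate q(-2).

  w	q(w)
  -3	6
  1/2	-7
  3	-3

1/14

Evaluate each Lagrange basis at w = -2:
L_0(-2) = (-5/2)·(-5)/[(-7/2)·(-6)] = 25/42
L_1(-2) = (1)·(-5)/[(7/2)·(-5/2)] = 4/7
L_2(-2) = (1)·(-5/2)/[(6)·(5/2)] = -1/6
Sum: 6·(25/42) + (-7)·(4/7) + (-3)·(-1/6) = 1/14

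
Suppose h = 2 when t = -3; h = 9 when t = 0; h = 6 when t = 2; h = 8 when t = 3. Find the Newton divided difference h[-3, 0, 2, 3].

29/90

h[-3,0] = (9 - 2) / (0 - (-3)) = 7/3
h[0,2] = (6 - 9) / (2 - 0) = -3/2
h[2,3] = (8 - 6) / (3 - 2) = 2
h[-3,0,2] = (-3/2 - 7/3) / (2 - (-3)) = -23/30
h[0,2,3] = (2 - (-3/2)) / (3 - 0) = 7/6
h[-3,0,2,3] = (7/6 - (-23/30)) / (3 - (-3)) = 29/90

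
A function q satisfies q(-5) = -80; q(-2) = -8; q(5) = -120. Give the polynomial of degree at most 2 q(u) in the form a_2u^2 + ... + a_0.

Newton's divided differences:
q[-5,-2] = (-8 - (-80)) / (-2 - (-5)) = 24
q[-2,5] = (-120 - (-8)) / (5 - (-2)) = -16
q[-5,-2,5] = (-16 - 24) / (5 - (-5)) = -4
q(u) = -80 + 24·(u + 5) + (-4)·(u + 5)(u + 2)
Expanding: q(u) = -4u^2 - 4u

q(u) = -4u^2 - 4u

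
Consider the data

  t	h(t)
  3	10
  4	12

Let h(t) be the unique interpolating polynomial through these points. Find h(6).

16

Evaluate each Lagrange basis at t = 6:
L_0(6) = (2)/[(-1)] = -2
L_1(6) = (3)/[(1)] = 3
Sum: 10·(-2) + 12·(3) = 16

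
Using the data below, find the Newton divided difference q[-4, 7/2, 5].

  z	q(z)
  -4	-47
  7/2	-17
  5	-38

-2

q[-4,7/2] = (-17 - (-47)) / (7/2 - (-4)) = 4
q[7/2,5] = (-38 - (-17)) / (5 - 7/2) = -14
q[-4,7/2,5] = (-14 - 4) / (5 - (-4)) = -2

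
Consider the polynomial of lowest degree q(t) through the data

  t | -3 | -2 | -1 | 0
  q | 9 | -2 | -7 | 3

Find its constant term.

3

L_0(t) = (t + 2)(t + 1)t / [-6] = -(1/6)t^3 - (1/2)t^2 - (1/3)t
L_1(t) = (t + 3)(t + 1)t / [2] = (1/2)t^3 + 2t^2 + (3/2)t
L_2(t) = (t + 3)(t + 2)t / [-2] = -(1/2)t^3 - (5/2)t^2 - 3t
L_3(t) = (t + 3)(t + 2)(t + 1) / [6] = (1/6)t^3 + t^2 + (11/6)t + 1
q(t) = 9·L_0 + (-2)·L_1 + (-7)·L_2 + 3·L_3
Only the constant term is needed; take it from each L_i and combine:
9·(0) + (-2)·(0) + (-7)·(0) + 3·(1) = 3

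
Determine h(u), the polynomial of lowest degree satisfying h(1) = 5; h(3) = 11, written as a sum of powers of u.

h(u) = 3u + 2

L_0(u) = (u - 3) / [-2] = -(1/2)u + 3/2
L_1(u) = (u - 1) / [2] = (1/2)u - 1/2
h(u) = 5·L_0 + 11·L_1
  5·L_0(u) = -(5/2)u + 15/2
  11·L_1(u) = (11/2)u - 11/2
Adding term by term: 3u + 2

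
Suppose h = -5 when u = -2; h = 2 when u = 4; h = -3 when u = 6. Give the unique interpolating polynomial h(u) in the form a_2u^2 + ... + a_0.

Newton's divided differences:
h[-2,4] = (2 - (-5)) / (4 - (-2)) = 7/6
h[4,6] = (-3 - 2) / (6 - 4) = -5/2
h[-2,4,6] = (-5/2 - 7/6) / (6 - (-2)) = -11/24
h(u) = -5 + (7/6)·(u + 2) + (-11/24)·(u + 2)(u - 4)
Expanding: h(u) = -(11/24)u^2 + (25/12)u + 1

h(u) = -(11/24)u^2 + (25/12)u + 1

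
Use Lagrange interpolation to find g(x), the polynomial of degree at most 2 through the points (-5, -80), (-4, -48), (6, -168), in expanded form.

Build the Lagrange basis polynomials:
L_0(x) = (x + 4)(x - 6) / [11] = (1/11)x^2 - (2/11)x - 24/11
L_1(x) = (x + 5)(x - 6) / [-10] = -(1/10)x^2 + (1/10)x + 3
L_2(x) = (x + 5)(x + 4) / [110] = (1/110)x^2 + (9/110)x + 2/11
g(x) = (-80)·L_0 + (-48)·L_1 + (-168)·L_2
  (-80)·L_0(x) = -(80/11)x^2 + (160/11)x + 1920/11
  (-48)·L_1(x) = (24/5)x^2 - (24/5)x - 144
  (-168)·L_2(x) = -(84/55)x^2 - (756/55)x - 336/11
Adding term by term: -4x^2 - 4x

g(x) = -4x^2 - 4x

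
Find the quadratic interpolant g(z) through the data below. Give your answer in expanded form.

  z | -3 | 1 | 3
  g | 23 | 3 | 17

Build the Lagrange basis polynomials:
L_0(z) = (z - 1)(z - 3) / [24] = (1/24)z^2 - (1/6)z + 1/8
L_1(z) = (z + 3)(z - 3) / [-8] = -(1/8)z^2 + 9/8
L_2(z) = (z + 3)(z - 1) / [12] = (1/12)z^2 + (1/6)z - 1/4
g(z) = 23·L_0 + 3·L_1 + 17·L_2
  23·L_0(z) = (23/24)z^2 - (23/6)z + 23/8
  3·L_1(z) = -(3/8)z^2 + 27/8
  17·L_2(z) = (17/12)z^2 + (17/6)z - 17/4
Adding term by term: 2z^2 - z + 2

g(z) = 2z^2 - z + 2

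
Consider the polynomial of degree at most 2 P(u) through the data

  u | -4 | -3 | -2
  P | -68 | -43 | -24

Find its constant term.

-4

Build the Lagrange basis polynomials:
L_0(u) = (u + 3)(u + 2) / [2] = (1/2)u^2 + (5/2)u + 3
L_1(u) = (u + 4)(u + 2) / [-1] = -u^2 - 6u - 8
L_2(u) = (u + 4)(u + 3) / [2] = (1/2)u^2 + (7/2)u + 6
P(u) = (-68)·L_0 + (-43)·L_1 + (-24)·L_2
Only the constant term is needed; take it from each L_i and combine:
(-68)·(3) + (-43)·(-8) + (-24)·(6) = -4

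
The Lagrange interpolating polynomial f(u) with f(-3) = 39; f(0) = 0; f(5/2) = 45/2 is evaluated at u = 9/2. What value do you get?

153/2

L_0(9/2) = (9/2)·(2)/[(-3)·(-11/2)] = 6/11
L_1(9/2) = (15/2)·(2)/[(3)·(-5/2)] = -2
L_2(9/2) = (15/2)·(9/2)/[(11/2)·(5/2)] = 27/11
Sum: 39·(6/11) + 0 + 45/2·(27/11) = 153/2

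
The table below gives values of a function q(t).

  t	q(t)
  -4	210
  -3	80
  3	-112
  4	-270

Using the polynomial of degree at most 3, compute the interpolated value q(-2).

Evaluate each Lagrange basis at t = -2:
L_0(-2) = (1)·(-5)·(-6)/[(-1)·(-7)·(-8)] = -15/28
L_1(-2) = (2)·(-5)·(-6)/[(1)·(-6)·(-7)] = 10/7
L_2(-2) = (2)·(1)·(-6)/[(7)·(6)·(-1)] = 2/7
L_3(-2) = (2)·(1)·(-5)/[(8)·(7)·(1)] = -5/28
Sum: 210·(-15/28) + 80·(10/7) + (-112)·(2/7) + (-270)·(-5/28) = 18

18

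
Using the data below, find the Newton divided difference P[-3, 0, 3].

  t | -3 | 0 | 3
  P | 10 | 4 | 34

2

P[-3,0] = (4 - 10) / (0 - (-3)) = -2
P[0,3] = (34 - 4) / (3 - 0) = 10
P[-3,0,3] = (10 - (-2)) / (3 - (-3)) = 2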